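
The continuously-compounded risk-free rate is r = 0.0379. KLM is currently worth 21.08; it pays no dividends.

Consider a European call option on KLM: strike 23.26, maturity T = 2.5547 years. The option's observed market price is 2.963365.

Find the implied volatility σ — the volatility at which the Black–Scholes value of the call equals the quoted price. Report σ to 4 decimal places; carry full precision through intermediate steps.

At σ = 0.2227 the Black–Scholes value reproduces the quote:
σ√T = 0.2227·√2.5547 = 0.355951
d₁ = (ln(S/K) + (r+σ²/2)T) / (σ√T) = (ln(21.08/23.26) + (0.0379+0.2227²/2)·2.5547) / 0.355951 = (-0.098410 + 0.160174) / 0.355951 = 0.173516
d₂ = d₁ − σ√T = 0.173516 − 0.355951 = -0.182435
e^{−rT} = 0.907717
N(d₁) = 0.568877,  N(d₂) = 0.427621
V = S·N(d₁) − K·e^{−rT}·N(d₂) = 11.991930 − 9.028565 = 2.963365 (the quoted price), and the Black–Scholes price is strictly increasing in σ, so σ is unique

sigma = 0.2227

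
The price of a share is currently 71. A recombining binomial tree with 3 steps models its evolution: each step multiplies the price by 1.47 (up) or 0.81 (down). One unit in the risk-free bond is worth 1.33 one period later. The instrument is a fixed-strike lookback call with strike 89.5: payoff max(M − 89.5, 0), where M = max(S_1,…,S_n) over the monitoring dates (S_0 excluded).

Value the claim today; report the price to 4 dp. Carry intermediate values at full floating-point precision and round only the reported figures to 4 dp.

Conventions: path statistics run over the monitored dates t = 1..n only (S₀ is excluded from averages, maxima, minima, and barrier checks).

No-arbitrage gives p* = (R−d)/(u−d) = 0.7879: enumerate every path, weight its payoff by its p*-probability, and discount by R^3.
Enumerate all 2^3 = 8 price paths (U = up ×1.47, D = down ×0.81); each path with k up-moves has probability p*^k·(1−p*)^(3−k).
DDD: M=57.5100, payoff=0.0000, prob=0.009544
UDD: M=104.3700, payoff=14.8700, prob=0.035451
DUD: M=84.5397, payoff=0.0000, prob=0.035451
UUD: M=153.4239, payoff=63.9239, prob=0.131675
DDU: M=68.4772, payoff=0.0000, prob=0.035451
UDU: M=124.2734, payoff=34.7734, prob=0.131675
DUU: M=124.2734, payoff=34.7734, prob=0.131675
UUU: M=225.5331, payoff=136.0331, prob=0.489078
Price = Σ prob·payoff / R^3 = 84.632710 / 2.352637 = 35.9736

price = 35.9736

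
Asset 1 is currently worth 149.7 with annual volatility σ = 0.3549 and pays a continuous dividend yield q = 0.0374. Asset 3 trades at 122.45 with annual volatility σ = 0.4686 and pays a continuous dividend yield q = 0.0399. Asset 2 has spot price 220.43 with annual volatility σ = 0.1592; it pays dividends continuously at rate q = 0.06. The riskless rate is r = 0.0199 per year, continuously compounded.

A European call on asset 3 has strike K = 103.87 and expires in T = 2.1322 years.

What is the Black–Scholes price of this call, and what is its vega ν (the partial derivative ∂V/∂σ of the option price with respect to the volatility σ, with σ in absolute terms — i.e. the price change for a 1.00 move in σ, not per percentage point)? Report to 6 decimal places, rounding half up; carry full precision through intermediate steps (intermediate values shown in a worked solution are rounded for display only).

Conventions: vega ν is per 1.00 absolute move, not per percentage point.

σ√T = 0.4686·√2.1322 = 0.684252
d₁ = (ln(S/K) + (r−q+σ²/2)T) / (σ√T) = (ln(122.45/103.87) + (0.0199−0.0399+0.4686²/2)·2.1322) / 0.684252 = (0.164563 + 0.191457) / 0.684252 = 0.520304
d₂ = d₁ − σ√T = 0.520304 − 0.684252 = -0.163948
e^{−rT} = 0.958457
e^{−qT} = 0.918444
N(d₁) = 0.698574,  N(d₂) = 0.434886
Call price V = S·e^{−qT}·N(d₁) − K·e^{−rT}·N(d₂) = 78.564040 − 43.295032 = 35.269008
φ(d₁) = (1/√(2π))·e^{−d₁²/2} = 0.348437
ν = S·e^{−qT}·φ(d₁)·√T = 57.220284

price = 35.269008
ν = 57.220284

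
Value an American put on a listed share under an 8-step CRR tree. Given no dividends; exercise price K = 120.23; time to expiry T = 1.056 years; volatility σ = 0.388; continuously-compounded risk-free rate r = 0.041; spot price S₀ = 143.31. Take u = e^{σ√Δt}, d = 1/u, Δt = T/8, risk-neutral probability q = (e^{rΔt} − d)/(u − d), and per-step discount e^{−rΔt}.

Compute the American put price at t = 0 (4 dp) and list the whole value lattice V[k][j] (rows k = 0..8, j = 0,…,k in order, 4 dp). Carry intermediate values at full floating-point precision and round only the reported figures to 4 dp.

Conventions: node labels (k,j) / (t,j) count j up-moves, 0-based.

params: Δt=0.13200 u=1.15139 d=0.86852 q=0.48400 e^(-rΔt)=0.99460
t_8 payoffs: 73.8313 58.7196 38.6862 12.1280 0.0000 0.0000 0.0000 0.0000 0.0000
k=7: node(7,0) S=53.4228 payoff=66.8072 vs cont=66.1582 → 66.8072 [stop]  node(7,1) S=70.8222 payoff=49.4078 vs cont=48.7588 → 49.4078 [stop]  node(7,2) S=93.8885 payoff=26.3415 vs cont=25.6926 → 26.3415 [stop]  node(7,3) S=124.4673 payoff=0.0000 vs cont=6.2243 → 6.2243 [wait]  node(7,4) S=165.0053 payoff=0.0000 vs cont=0.0000 → 0.0000 [wait]  node(7,5) S=218.7462 payoff=0.0000 vs cont=0.0000 → 0.0000 [wait]  node(7,6) S=289.9902 payoff=0.0000 vs cont=0.0000 → 0.0000 [wait]  node(7,7) S=384.4378 payoff=0.0000 vs cont=0.0000 → 0.0000 [wait]
k=6: node(6,0) S=61.5104 payoff=58.7196 vs cont=58.0707 → 58.7196 [stop]  node(6,1) S=81.5438 payoff=38.6862 vs cont=38.0373 → 38.6862 [stop]  node(6,2) S=108.1020 payoff=12.1280 vs cont=16.5151 → 16.5151 [wait]  node(6,3) S=143.3100 payoff=0.0000 vs cont=3.1944 → 3.1944 [wait]  node(6,4) S=189.9850 payoff=0.0000 vs cont=0.0000 → 0.0000 [wait]  node(6,5) S=251.8616 payoff=0.0000 vs cont=0.0000 → 0.0000 [wait]  node(6,6) S=333.8910 payoff=0.0000 vs cont=0.0000 → 0.0000 [wait]
k=5: node(5,0) S=70.8222 payoff=49.4078 vs cont=48.7588 → 49.4078 [stop]  node(5,1) S=93.8885 payoff=26.3415 vs cont=27.8045 → 27.8045 [wait]  node(5,2) S=124.4673 payoff=0.0000 vs cont=10.0135 → 10.0135 [wait]  node(5,3) S=165.0053 payoff=0.0000 vs cont=1.6394 → 1.6394 [wait]  node(5,4) S=218.7462 payoff=0.0000 vs cont=0.0000 → 0.0000 [wait]  node(5,5) S=289.9902 payoff=0.0000 vs cont=0.0000 → 0.0000 [wait]
k=4: node(4,0) S=81.5438 payoff=38.6862 vs cont=38.7415 → 38.7415 [wait]  node(4,1) S=108.1020 payoff=12.1280 vs cont=19.0901 → 19.0901 [wait]  node(4,2) S=143.3100 payoff=0.0000 vs cont=5.9283 → 5.9283 [wait]  node(4,3) S=189.9850 payoff=0.0000 vs cont=0.8414 → 0.8414 [wait]  node(4,4) S=251.8616 payoff=0.0000 vs cont=0.0000 → 0.0000 [wait]
k=3: node(3,0) S=93.8885 payoff=26.3415 vs cont=29.0724 → 29.0724 [wait]  node(3,1) S=124.4673 payoff=0.0000 vs cont=12.6511 → 12.6511 [wait]  node(3,2) S=165.0053 payoff=0.0000 vs cont=3.4475 → 3.4475 [wait]  node(3,3) S=218.7462 payoff=0.0000 vs cont=0.4318 → 0.4318 [wait]
k=2: node(2,0) S=108.1020 payoff=12.1280 vs cont=21.0105 → 21.0105 [wait]  node(2,1) S=143.3100 payoff=0.0000 vs cont=8.1523 → 8.1523 [wait]  node(2,2) S=189.9850 payoff=0.0000 vs cont=1.9772 → 1.9772 [wait]
k=1: node(1,0) S=124.4673 payoff=0.0000 vs cont=14.7073 → 14.7073 [wait]  node(1,1) S=165.0053 payoff=0.0000 vs cont=5.1357 → 5.1357 [wait]
k=0: node(0,0) S=143.3100 payoff=0.0000 vs cont=10.0202 → 10.0202 [wait]

price = 10.0202
tree:
10.0202
14.7073 5.1357
21.0105 8.1523 1.9772
29.0724 12.6511 3.4475 0.4318
38.7415 19.0901 5.9283 0.8414 0.0000
49.4078 27.8045 10.0135 1.6394 0.0000 0.0000
58.7196 38.6862 16.5151 3.1944 0.0000 0.0000 0.0000
66.8072 49.4078 26.3415 6.2243 0.0000 0.0000 0.0000 0.0000
73.8313 58.7196 38.6862 12.1280 0.0000 0.0000 0.0000 0.0000 0.0000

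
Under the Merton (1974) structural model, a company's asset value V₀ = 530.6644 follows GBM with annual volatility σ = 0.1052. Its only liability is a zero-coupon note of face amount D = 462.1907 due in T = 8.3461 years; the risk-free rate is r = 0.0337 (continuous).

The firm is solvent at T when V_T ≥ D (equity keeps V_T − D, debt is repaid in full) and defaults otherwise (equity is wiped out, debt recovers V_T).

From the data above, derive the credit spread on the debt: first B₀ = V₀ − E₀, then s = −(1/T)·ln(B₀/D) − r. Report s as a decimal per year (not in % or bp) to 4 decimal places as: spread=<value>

With assets at 530.6644 and a single debt payment of 462.1907 at 8.3461 years:
d₁ = [ln(V₀/D) + (r + σ²/2)T] / (σ√T)
   = [ln(530.6644/462.1907) + (0.0337 + 0.5·0.1052²)·8.3461] / (0.1052·√8.3461)
   = [0.138152 + 0.327447] / 0.303919 = 1.531985
d₂ = d₁ − σ√T = 1.531985 − 0.303919 = 1.228067
N(d₁) = 0.937237,  N(d₂) = 0.890289,  e^(−rT) = 0.754829
E₀ = V₀·N(d₁) − D·e^(−rT)·N(d₂)
   = 530.6644·0.937237 − 462.1907·0.754829·0.890289 = 186.758621
B₀ = V₀ − E₀ = 530.6644 − 186.758621 = 343.905779
spread = −(1/T)·ln(B₀/D) − r = −(1/8.3461)·ln(343.905779/462.1907) − 0.0337 = 0.00171892

spread=0.0017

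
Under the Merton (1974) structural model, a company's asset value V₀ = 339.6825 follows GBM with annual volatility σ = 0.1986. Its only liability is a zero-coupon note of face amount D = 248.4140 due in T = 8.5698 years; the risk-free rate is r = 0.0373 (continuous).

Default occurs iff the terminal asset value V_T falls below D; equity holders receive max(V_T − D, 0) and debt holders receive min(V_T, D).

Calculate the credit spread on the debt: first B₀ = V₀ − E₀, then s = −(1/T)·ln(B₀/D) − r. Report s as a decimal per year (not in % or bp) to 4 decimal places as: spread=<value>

Equity is a call on the firm's assets struck at D = 248.4140:
d₁ = [ln(V₀/D) + (r + σ²/2)T] / (σ√T)
   = [ln(339.6825/248.4140) + (0.0373 + 0.5·0.1986²)·8.5698] / (0.1986·√8.5698)
   = [0.312915 + 0.488658] / 0.581386 = 1.378728
d₂ = d₁ − σ√T = 1.378728 − 0.581386 = 0.797342
N(d₁) = 0.916011,  N(d₂) = 0.787374,  e^(−rT) = 0.726401
E₀ = V₀·N(d₁) − D·e^(−rT)·N(d₂)
   = 339.6825·0.916011 − 248.4140·0.726401·0.787374 = 169.072702
B₀ = V₀ − E₀ = 339.6825 − 169.072702 = 170.609798
spread = −(1/T)·ln(B₀/D) − r = −(1/8.5698)·ln(170.609798/248.4140) − 0.0373 = 0.00654205

spread=0.0065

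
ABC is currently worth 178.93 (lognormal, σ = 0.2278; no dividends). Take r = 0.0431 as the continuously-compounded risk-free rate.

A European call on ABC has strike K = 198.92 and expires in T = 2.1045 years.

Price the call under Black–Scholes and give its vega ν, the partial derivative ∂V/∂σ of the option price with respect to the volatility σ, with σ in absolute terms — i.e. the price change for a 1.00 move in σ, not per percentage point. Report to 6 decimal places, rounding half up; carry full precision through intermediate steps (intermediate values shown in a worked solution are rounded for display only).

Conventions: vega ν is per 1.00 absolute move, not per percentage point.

σ√T = 0.2278·√2.1045 = 0.330467
d₁ = (ln(S/K) + (r+σ²/2)T) / (σ√T) = (ln(178.93/198.92) + (0.0431+0.2278²/2)·2.1045) / 0.330467 = (-0.105908 + 0.145308) / 0.330467 = 0.119226
d₂ = d₁ − σ√T = 0.119226 − 0.330467 = -0.211241
e^{−rT} = 0.913288
N(d₁) = 0.547452,  N(d₂) = 0.416349
Call price V = S·N(d₁) − K·e^{−rT}·N(d₂) = 97.955528 − 75.638723 = 22.316806
φ(d₁) = (1/√(2π))·e^{−d₁²/2} = 0.396117
ν = S·φ(d₁)·√T = 102.820806

price = 22.316806
ν = 102.820806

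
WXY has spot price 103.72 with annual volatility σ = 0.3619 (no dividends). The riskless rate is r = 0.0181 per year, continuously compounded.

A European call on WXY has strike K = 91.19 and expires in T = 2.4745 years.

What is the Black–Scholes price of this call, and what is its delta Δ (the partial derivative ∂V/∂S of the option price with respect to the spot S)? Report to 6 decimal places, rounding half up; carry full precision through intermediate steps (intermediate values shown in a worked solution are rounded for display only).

σ√T = 0.3619·√2.4745 = 0.569288
d₁ = (ln(S/K) + (r+σ²/2)T) / (σ√T) = (ln(103.72/91.19) + (0.0181+0.3619²/2)·2.4745) / 0.569288 = (0.128750 + 0.206833) / 0.569288 = 0.589478
d₂ = d₁ − σ√T = 0.589478 − 0.569288 = 0.020189
e^{−rT} = 0.956200
N(d₁) = 0.722230,  N(d₂) = 0.508054
Call price V = S·N(d₁) − K·e^{−rT}·N(d₂) = 74.909650 − 44.300188 = 30.609463
Δ = N(d₁) = 0.722230

price = 30.609463
Δ = 0.722230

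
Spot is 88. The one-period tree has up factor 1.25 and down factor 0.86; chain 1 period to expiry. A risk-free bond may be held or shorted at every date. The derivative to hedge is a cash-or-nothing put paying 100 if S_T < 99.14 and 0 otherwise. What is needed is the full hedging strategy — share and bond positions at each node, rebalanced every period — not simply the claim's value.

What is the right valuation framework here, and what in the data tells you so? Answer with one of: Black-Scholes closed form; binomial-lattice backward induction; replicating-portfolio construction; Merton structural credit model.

Key observation: since the answer must list Δ and B at each node of the 1.25/0.86 lattice on 88, the replicating-portfolio method — solving the two-state system at every node — is the one that applies.

framework: replicating-portfolio construction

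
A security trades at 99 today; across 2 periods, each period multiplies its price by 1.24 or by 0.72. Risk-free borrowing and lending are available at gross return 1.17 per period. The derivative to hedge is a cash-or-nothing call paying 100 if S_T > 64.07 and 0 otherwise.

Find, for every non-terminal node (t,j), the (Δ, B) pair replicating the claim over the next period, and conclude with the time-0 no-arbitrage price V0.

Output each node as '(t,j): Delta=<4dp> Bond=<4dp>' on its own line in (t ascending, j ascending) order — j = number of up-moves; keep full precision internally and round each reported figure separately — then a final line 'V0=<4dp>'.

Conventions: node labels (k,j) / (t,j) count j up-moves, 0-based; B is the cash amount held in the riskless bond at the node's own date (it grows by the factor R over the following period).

(0,0): Delta=0.2235 Bond=49.6014
(1,0): Delta=2.6979 Bond=-118.3432
(1,1): Delta=0.0000 Bond=85.4701
V0=71.7276

Under the risk-neutral measure, an up-move has probability p* = (R−d)/(u−d) = 0.8654 and values discount at R = 1.17.
Payoffs at expiry: V(2,0)=0.0000, V(2,1)=100.0000, V(2,2)=100.0000
  t=1,j=0: stock 71.2800 → up 88.3872 (V=100.0000), down 51.3216 (V=0.0000). Price 73.9645; hedge Δ=2.6979, bond B=-118.3432.
  t=1,j=1: stock 122.7600 → up 152.2224 (V=100.0000), down 88.3872 (V=100.0000). Price 85.4701; hedge Δ=0.0000, bond B=85.4701.
  t=0,j=0: stock 99.0000 → up 122.7600 (V=85.4701), down 71.2800 (V=73.9645). Price 71.7276; hedge Δ=0.2235, bond B=49.6014.
Verification: the root portfolio costs Δ(0,0)·S0 + B(0,0) = 71.7276, matching V0.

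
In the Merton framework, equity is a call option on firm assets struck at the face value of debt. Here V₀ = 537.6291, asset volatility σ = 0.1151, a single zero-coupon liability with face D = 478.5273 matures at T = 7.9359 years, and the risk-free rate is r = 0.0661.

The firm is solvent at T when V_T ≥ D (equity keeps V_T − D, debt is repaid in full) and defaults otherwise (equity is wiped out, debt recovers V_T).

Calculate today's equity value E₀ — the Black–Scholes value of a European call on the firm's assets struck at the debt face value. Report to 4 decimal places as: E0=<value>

E0=255.5607

With assets at 537.6291 and a single debt payment of 478.5273 at 7.9359 years:
d₁ = [ln(V₀/D) + (r + σ²/2)T] / (σ√T)
   = [ln(537.6291/478.5273) + (0.0661 + 0.5·0.1151²)·7.9359] / (0.1151·√7.9359)
   = [0.116456 + 0.577130] / 0.324245 = 2.139080
d₂ = d₁ − σ√T = 2.139080 − 0.324245 = 1.814835
N(d₁) = 0.983785,  N(d₂) = 0.965225,  e^(−rT) = 0.591814
E₀ = V₀·N(d₁) − D·e^(−rT)·N(d₂)
   = 537.6291·0.983785 − 478.5273·0.591814·0.965225 = 255.560685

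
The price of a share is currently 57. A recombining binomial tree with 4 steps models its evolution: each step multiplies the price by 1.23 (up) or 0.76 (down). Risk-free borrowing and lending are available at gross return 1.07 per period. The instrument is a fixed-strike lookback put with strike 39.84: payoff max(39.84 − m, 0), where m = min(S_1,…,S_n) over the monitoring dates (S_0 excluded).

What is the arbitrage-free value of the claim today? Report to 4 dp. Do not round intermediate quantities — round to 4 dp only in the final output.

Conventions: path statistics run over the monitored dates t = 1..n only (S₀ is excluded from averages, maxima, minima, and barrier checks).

No-arbitrage gives p* = (R−d)/(u−d) = 0.6596: enumerate every path, weight its payoff by its p*-probability, and discount by R^4.
Enumerate all 2^4 = 16 price paths (U = up ×1.23, D = down ×0.76); each path with k up-moves has probability p*^k·(1−p*)^(4−k).
DDDD: m=19.0164, payoff=20.8236, prob=0.013430
UDDD: m=30.7766, payoff=9.0634, prob=0.026021
DUDD: m=30.7766, payoff=9.0634, prob=0.026021
UUDD: m=49.8095, payoff=0.0000, prob=0.050416
DDUD: m=30.7766, payoff=9.0634, prob=0.026021
UDUD: m=49.8095, payoff=0.0000, prob=0.050416
DUUD: m=43.3200, payoff=0.0000, prob=0.050416
UUUD: m=70.1100, payoff=0.0000, prob=0.097682
DDDU: m=25.0216, payoff=14.8184, prob=0.026021
UDDU: m=40.4955, payoff=0.0000, prob=0.050416
DUDU: m=40.4955, payoff=0.0000, prob=0.050416
UUDU: m=65.5388, payoff=0.0000, prob=0.097682
DDUU: m=32.9232, payoff=6.9168, prob=0.050416
UDUU: m=53.2836, payoff=0.0000, prob=0.097682
DUUU: m=43.3200, payoff=0.0000, prob=0.097682
UUUU: m=70.1100, payoff=0.0000, prob=0.189258
Price = Σ prob·payoff / R^4 = 1.721509 / 1.310796 = 1.3133

price = 1.3133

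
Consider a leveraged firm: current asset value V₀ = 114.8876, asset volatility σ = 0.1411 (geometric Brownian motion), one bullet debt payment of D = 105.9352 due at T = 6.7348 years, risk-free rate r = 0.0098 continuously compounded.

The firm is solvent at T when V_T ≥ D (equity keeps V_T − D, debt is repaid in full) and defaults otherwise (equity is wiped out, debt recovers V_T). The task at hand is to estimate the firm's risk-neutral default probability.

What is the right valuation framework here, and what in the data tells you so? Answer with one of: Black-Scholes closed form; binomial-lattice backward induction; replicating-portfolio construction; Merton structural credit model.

framework: Merton structural credit model

Key observation: the asked-for credit quantity lives on the firm's capital structure — asset value, asset volatility, debt face 105.9352 — which is the structural model's domain.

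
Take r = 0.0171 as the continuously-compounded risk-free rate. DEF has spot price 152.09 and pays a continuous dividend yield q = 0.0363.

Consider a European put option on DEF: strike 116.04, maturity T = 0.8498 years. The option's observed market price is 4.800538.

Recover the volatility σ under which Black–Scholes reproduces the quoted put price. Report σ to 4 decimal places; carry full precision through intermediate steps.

sigma = 0.3411

At σ = 0.3411 the Black–Scholes value reproduces the quote:
σ√T = 0.3411·√0.8498 = 0.314442
d₁ = (ln(S/K) + (r−q+σ²/2)T) / (σ√T) = (ln(152.09/116.04) + (0.0171−0.0363+0.3411²/2)·0.8498) / 0.314442 = (0.270537 + 0.033121) / 0.314442 = 0.965706
d₂ = d₁ − σ√T = 0.965706 − 0.314442 = 0.651264
e^{−rT} = 0.985573
e^{−qT} = 0.969623
N(−d₁) = 0.167096,  N(−d₂) = 0.257438
V = K·e^{−rT}·N(−d₂) − S·e^{−qT}·N(−d₁) = 29.442144 − 24.641606 = 4.800538 (the quoted price), and the Black–Scholes price is strictly increasing in σ, so σ is unique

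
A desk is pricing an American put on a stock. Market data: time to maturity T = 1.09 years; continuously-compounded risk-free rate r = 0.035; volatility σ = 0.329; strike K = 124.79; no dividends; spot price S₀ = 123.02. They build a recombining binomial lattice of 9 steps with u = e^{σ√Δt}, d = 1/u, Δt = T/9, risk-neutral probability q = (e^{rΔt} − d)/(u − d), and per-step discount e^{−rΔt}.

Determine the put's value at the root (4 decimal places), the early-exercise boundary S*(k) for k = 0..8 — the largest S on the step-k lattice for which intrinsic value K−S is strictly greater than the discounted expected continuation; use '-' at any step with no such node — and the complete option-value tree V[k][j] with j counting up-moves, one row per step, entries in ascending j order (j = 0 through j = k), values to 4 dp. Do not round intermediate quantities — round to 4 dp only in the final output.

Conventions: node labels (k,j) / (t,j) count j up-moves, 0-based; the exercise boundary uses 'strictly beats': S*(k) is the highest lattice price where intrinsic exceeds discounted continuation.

price = 16.0707
boundary = - - - - 77.8174 87.2573 77.8174 87.2573 97.8422
tree:
16.0707
22.0144 10.0218
29.2903 14.6299 5.3108
37.7386 20.7483 8.3866 2.1544
46.9726 28.4517 12.9078 3.7520 0.5098
55.3912 37.5327 19.2437 6.4230 1.0036 0.0000
62.8990 46.9726 27.5639 10.7478 1.9759 0.0000 0.0000
69.5946 55.3912 37.5327 17.4238 3.8901 0.0000 0.0000 0.0000
75.5659 62.8990 46.9726 26.9478 7.6589 0.0000 0.0000 0.0000 0.0000
80.8911 69.5946 55.3912 37.5327 15.0788 0.0000 0.0000 0.0000 0.0000 0.0000

params: Δt=0.12111 u=1.12131 d=0.89182 q=0.48992 e^(-rΔt)=0.99577
t_9 payoffs: 80.8911 69.5946 55.3912 37.5327 15.0788 0.0000 0.0000 0.0000 0.0000 0.0000
t_8: node(8,0) S=49.2241 payoff=75.5659 vs cont=75.0380 → 75.5659 [stop]  node(8,1) S=61.8910 payoff=62.8990 vs cont=62.3711 → 62.8990 [stop]  node(8,2) S=77.8174 payoff=46.9726 vs cont=46.4447 → 46.9726 [stop]  node(8,3) S=97.8422 payoff=26.9478 vs cont=26.4199 → 26.9478 [stop]  node(8,4) S=123.0200 payoff=1.7700 vs cont=7.6589 → 7.6589 [wait]  node(8,5) S=154.6768 payoff=0.0000 vs cont=0.0000 → 0.0000 [wait]  node(8,6) S=194.4798 payoff=0.0000 vs cont=0.0000 → 0.0000 [wait]  node(8,7) S=244.5254 payoff=0.0000 vs cont=0.0000 → 0.0000 [wait]  node(8,8) S=307.4492 payoff=0.0000 vs cont=0.0000 → 0.0000 [wait]  ⇒ S*(8)=97.8422
t_7: node(7,0) S=55.1954 payoff=69.5946 vs cont=69.0668 → 69.5946 [stop]  node(7,1) S=69.3988 payoff=55.3912 vs cont=54.8633 → 55.3912 [stop]  node(7,2) S=87.2573 payoff=37.5327 vs cont=37.0049 → 37.5327 [stop]  node(7,3) S=109.7112 payoff=15.0788 vs cont=17.4238 → 17.4238 [wait]  node(7,4) S=137.9432 payoff=0.0000 vs cont=3.8901 → 3.8901 [wait]  node(7,5) S=173.4402 payoff=0.0000 vs cont=0.0000 → 0.0000 [wait]  node(7,6) S=218.0717 payoff=0.0000 vs cont=0.0000 → 0.0000 [wait]  node(7,7) S=274.1881 payoff=0.0000 vs cont=0.0000 → 0.0000 [wait]  ⇒ S*(7)=87.2573
t_6: node(6,0) S=61.8910 payoff=62.8990 vs cont=62.3711 → 62.8990 [stop]  node(6,1) S=77.8174 payoff=46.9726 vs cont=46.4447 → 46.9726 [stop]  node(6,2) S=97.8422 payoff=26.9478 vs cont=27.5639 → 27.5639 [wait]  node(6,3) S=123.0200 payoff=1.7700 vs cont=10.7478 → 10.7478 [wait]  node(6,4) S=154.6768 payoff=0.0000 vs cont=1.9759 → 1.9759 [wait]  node(6,5) S=194.4798 payoff=0.0000 vs cont=0.0000 → 0.0000 [wait]  node(6,6) S=244.5254 payoff=0.0000 vs cont=0.0000 → 0.0000 [wait]  ⇒ S*(6)=77.8174
t_5: node(5,0) S=69.3988 payoff=55.3912 vs cont=54.8633 → 55.3912 [stop]  node(5,1) S=87.2573 payoff=37.5327 vs cont=37.3055 → 37.5327 [stop]  node(5,2) S=109.7112 payoff=15.0788 vs cont=19.2437 → 19.2437 [wait]  node(5,3) S=137.9432 payoff=0.0000 vs cont=6.4230 → 6.4230 [wait]  node(5,4) S=173.4402 payoff=0.0000 vs cont=1.0036 → 1.0036 [wait]  node(5,5) S=218.0717 payoff=0.0000 vs cont=0.0000 → 0.0000 [wait]  ⇒ S*(5)=87.2573
t_4: node(4,0) S=77.8174 payoff=46.9726 vs cont=46.4447 → 46.9726 [stop]  node(4,1) S=97.8422 payoff=26.9478 vs cont=28.4517 → 28.4517 [wait]  node(4,2) S=123.0200 payoff=1.7700 vs cont=12.9078 → 12.9078 [wait]  node(4,3) S=154.6768 payoff=0.0000 vs cont=3.7520 → 3.7520 [wait]  node(4,4) S=194.4798 payoff=0.0000 vs cont=0.5098 → 0.5098 [wait]  ⇒ S*(4)=77.8174
t_3: node(3,0) S=87.2573 payoff=37.5327 vs cont=37.7386 → 37.7386 [wait]  node(3,1) S=109.7112 payoff=15.0788 vs cont=20.7483 → 20.7483 [wait]  node(3,2) S=137.9432 payoff=0.0000 vs cont=8.3866 → 8.3866 [wait]  node(3,3) S=173.4402 payoff=0.0000 vs cont=2.1544 → 2.1544 [wait]  ⇒ S*(3)=-
t_2: node(2,0) S=97.8422 payoff=26.9478 vs cont=29.2903 → 29.2903 [wait]  node(2,1) S=123.0200 payoff=1.7700 vs cont=14.6299 → 14.6299 [wait]  node(2,2) S=154.6768 payoff=0.0000 vs cont=5.3108 → 5.3108 [wait]  ⇒ S*(2)=-
t_1: node(1,0) S=109.7112 payoff=15.0788 vs cont=22.0144 → 22.0144 [wait]  node(1,1) S=137.9432 payoff=0.0000 vs cont=10.0218 → 10.0218 [wait]  ⇒ S*(1)=-
t_0: node(0,0) S=123.0200 payoff=1.7700 vs cont=16.0707 → 16.0707 [wait]  ⇒ S*(0)=-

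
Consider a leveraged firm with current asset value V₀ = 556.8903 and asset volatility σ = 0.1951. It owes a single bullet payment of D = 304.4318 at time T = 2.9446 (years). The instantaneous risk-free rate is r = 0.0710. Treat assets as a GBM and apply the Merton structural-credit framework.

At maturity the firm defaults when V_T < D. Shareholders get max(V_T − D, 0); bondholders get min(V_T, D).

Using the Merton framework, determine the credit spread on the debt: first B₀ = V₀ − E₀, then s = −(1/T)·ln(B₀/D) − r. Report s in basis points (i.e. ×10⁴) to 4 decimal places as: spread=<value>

spread=4.2160

With assets at 556.8903 and a single debt payment of 304.4318 at 2.9446 years:
d₁ = [ln(V₀/D) + (r + σ²/2)T] / (σ√T)
   = [ln(556.8903/304.4318) + (0.0710 + 0.5·0.1951²)·2.9446] / (0.1951·√2.9446)
   = [0.603921 + 0.265108] / 0.334788 = 2.595757
d₂ = d₁ − σ√T = 2.595757 − 0.334788 = 2.260969
N(d₁) = 0.995281,  N(d₂) = 0.988119,  e^(−rT) = 0.811341
E₀ = V₀·N(d₁) − D·e^(−rT)·N(d₂)
   = 556.8903·0.995281 − 304.4318·0.811341·0.988119 = 310.198681
B₀ = V₀ − E₀ = 556.8903 − 310.198681 = 246.691619
spread = −(1/T)·ln(B₀/D) − r = −(1/2.9446)·ln(246.691619/304.4318) − 0.0710 = 0.00042160
in basis points: 0.00042160 × 10⁴ = 4.2160 bp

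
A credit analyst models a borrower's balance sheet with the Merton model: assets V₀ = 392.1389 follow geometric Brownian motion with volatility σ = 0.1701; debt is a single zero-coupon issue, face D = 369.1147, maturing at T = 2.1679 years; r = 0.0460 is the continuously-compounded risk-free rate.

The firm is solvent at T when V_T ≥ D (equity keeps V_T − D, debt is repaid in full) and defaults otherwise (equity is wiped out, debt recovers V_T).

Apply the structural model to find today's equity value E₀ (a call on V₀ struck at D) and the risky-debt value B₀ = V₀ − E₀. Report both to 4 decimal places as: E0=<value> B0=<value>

E0=72.3213 B0=319.8176

Work the structural quantities from V₀ = 392.1389 against face 369.1147:
d₁ = [ln(V₀/D) + (r + σ²/2)T] / (σ√T)
   = [ln(392.1389/369.1147) + (0.0460 + 0.5·0.1701²)·2.1679] / (0.1701·√2.1679)
   = [0.060509 + 0.131086] / 0.250452 = 0.764998
d₂ = d₁ − σ√T = 0.764998 − 0.250452 = 0.514547
N(d₁) = 0.777864,  N(d₂) = 0.696565,  e^(−rT) = 0.905088
E₀ = V₀·N(d₁) − D·e^(−rT)·N(d₂)
   = 392.1389·0.777864 − 369.1147·0.905088·0.696565 = 72.321341
B₀ = V₀ − E₀ = 392.1389 − 72.321341 = 319.817559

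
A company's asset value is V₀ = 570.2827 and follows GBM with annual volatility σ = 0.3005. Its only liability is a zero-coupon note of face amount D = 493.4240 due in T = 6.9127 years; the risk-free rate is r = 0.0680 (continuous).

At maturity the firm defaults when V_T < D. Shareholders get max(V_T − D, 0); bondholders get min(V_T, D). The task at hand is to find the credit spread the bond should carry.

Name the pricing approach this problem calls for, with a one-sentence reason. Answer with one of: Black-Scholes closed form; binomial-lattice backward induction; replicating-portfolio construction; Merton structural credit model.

Key observation: a levered firm with one bullet debt due at 6.9127 years is the canonical structural-credit setup: equity is a call on the firm's assets struck at the face value.

framework: Merton structural credit model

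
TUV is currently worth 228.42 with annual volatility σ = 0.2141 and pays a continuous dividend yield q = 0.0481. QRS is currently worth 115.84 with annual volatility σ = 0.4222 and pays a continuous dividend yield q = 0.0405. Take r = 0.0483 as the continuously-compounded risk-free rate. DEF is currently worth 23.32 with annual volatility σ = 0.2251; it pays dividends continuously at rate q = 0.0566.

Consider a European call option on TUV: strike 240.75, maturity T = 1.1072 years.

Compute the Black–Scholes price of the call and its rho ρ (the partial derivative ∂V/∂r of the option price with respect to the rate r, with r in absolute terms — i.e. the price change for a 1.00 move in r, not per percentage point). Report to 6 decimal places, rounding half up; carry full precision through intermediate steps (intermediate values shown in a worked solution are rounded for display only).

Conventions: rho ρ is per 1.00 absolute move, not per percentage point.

σ√T = 0.2141·√1.1072 = 0.225284
d₁ = (ln(S/K) + (r−q+σ²/2)T) / (σ√T) = (ln(228.42/240.75) + (0.0483−0.0481+0.2141²/2)·1.1072) / 0.225284 = (-0.052573 + 0.025598) / 0.225284 = -0.119739
d₂ = d₁ − σ√T = -0.119739 − 0.225284 = -0.345023
e^{−rT} = 0.947927
e^{−qT} = 0.948137
N(d₁) = 0.452345,  N(d₂) = 0.365039
Call price V = S·e^{−qT}·N(d₁) − K·e^{−rT}·N(d₂) = 97.965917 − 83.306739 = 14.659178
ρ = K·T·e^{−rT}·N(d₂) = 92.237222

price = 14.659178
ρ = 92.237222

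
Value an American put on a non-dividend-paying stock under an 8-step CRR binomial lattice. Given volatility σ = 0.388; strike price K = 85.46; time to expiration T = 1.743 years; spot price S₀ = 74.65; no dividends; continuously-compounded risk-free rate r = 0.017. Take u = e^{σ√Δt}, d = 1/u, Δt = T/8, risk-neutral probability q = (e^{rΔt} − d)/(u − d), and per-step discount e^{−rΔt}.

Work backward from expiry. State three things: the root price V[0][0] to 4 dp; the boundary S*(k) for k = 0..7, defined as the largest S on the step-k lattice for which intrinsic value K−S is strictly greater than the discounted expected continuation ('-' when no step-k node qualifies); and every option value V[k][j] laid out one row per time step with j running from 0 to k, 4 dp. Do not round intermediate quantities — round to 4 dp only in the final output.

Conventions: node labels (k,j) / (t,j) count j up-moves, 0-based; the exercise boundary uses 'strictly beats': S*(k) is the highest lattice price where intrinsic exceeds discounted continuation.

Δt=0.21788, u=1.19854, d=0.83435, q=0.46504, disc=e^(-rΔt)=0.99630
k=8 terminal: V=max(K-S,0) → 67.9293 60.2770 49.2845 33.4937 10.8100 0.0000 0.0000 0.0000 0.0000
k=7: j=0 S=21.0113 intr=64.4487 cont=64.1327 V=64.4487[EX]; j=1 S=30.1829 intr=55.2771 cont=54.9612 V=55.2771[EX]; j=2 S=43.3579 intr=42.1021 cont=41.7861 V=42.1021[EX]; j=3 S=62.2839 intr=23.1761 cont=22.8601 V=23.1761[EX]; j=4 S=89.4713 intr=0.0000 cont=5.7616 V=5.7616[hold]; j=5 S=128.5261 intr=0.0000 cont=0.0000 V=0.0000[hold]; j=6 S=184.6285 intr=0.0000 cont=0.0000 V=0.0000[hold]; j=7 S=265.2201 intr=0.0000 cont=0.0000 V=0.0000[hold]  S*(7)=62.2839
k=6: j=0 S=25.1830 intr=60.2770 cont=59.9611 V=60.2770[EX]; j=1 S=36.1755 intr=49.2845 cont=48.9685 V=49.2845[EX]; j=2 S=51.9663 intr=33.4937 cont=33.1777 V=33.4937[EX]; j=3 S=74.6500 intr=10.8100 cont=15.0220 V=15.0220[hold]; j=4 S=107.2352 intr=0.0000 cont=3.0709 V=3.0709[hold]; j=5 S=154.0441 intr=0.0000 cont=0.0000 V=0.0000[hold]; j=6 S=221.2853 intr=0.0000 cont=0.0000 V=0.0000[hold]  S*(6)=51.9663
k=5: j=0 S=30.1829 intr=55.2771 cont=54.9612 V=55.2771[EX]; j=1 S=43.3579 intr=42.1021 cont=41.7861 V=42.1021[EX]; j=2 S=62.2839 intr=23.1761 cont=24.8116 V=24.8116[hold]; j=3 S=89.4713 intr=0.0000 cont=9.4293 V=9.4293[hold]; j=4 S=128.5261 intr=0.0000 cont=1.6367 V=1.6367[hold]; j=5 S=184.6285 intr=0.0000 cont=0.0000 V=0.0000[hold]  S*(5)=43.3579
k=4: j=0 S=36.1755 intr=49.2845 cont=48.9685 V=49.2845[EX]; j=1 S=51.9663 intr=33.4937 cont=33.9355 V=33.9355[hold]; j=2 S=74.6500 intr=10.8100 cont=17.5930 V=17.5930[hold]; j=3 S=107.2352 intr=0.0000 cont=5.7840 V=5.7840[hold]; j=4 S=154.0441 intr=0.0000 cont=0.8724 V=0.8724[hold]  S*(4)=36.1755
k=3: j=0 S=43.3579 intr=42.1021 cont=41.9908 V=42.1021[EX]; j=1 S=62.2839 intr=23.1761 cont=26.2383 V=26.2383[hold]; j=2 S=89.4713 intr=0.0000 cont=12.0567 V=12.0567[hold]; j=3 S=128.5261 intr=0.0000 cont=3.4870 V=3.4870[hold]  S*(3)=43.3579
k=2: j=0 S=51.9663 intr=33.4937 cont=34.5965 V=34.5965[hold]; j=1 S=74.6500 intr=10.8100 cont=19.5707 V=19.5707[hold]; j=2 S=107.2352 intr=0.0000 cont=8.0416 V=8.0416[hold]  S*(2)=-
k=1: j=0 S=62.2839 intr=23.1761 cont=27.5069 V=27.5069[hold]; j=1 S=89.4713 intr=0.0000 cont=14.1567 V=14.1567[hold]  S*(1)=-
k=0: j=0 S=74.6500 intr=10.8100 cont=21.2199 V=21.2199[hold]  S*(0)=-

price = 21.2199
boundary = - - - 43.3579 36.1755 43.3579 51.9663 62.2839
tree:
21.2199
27.5069 14.1567
34.5965 19.5707 8.0416
42.1021 26.2383 12.0567 3.4870
49.2845 33.9355 17.5930 5.7840 0.8724
55.2771 42.1021 24.8116 9.4293 1.6367 0.0000
60.2770 49.2845 33.4937 15.0220 3.0709 0.0000 0.0000
64.4487 55.2771 42.1021 23.1761 5.7616 0.0000 0.0000 0.0000
67.9293 60.2770 49.2845 33.4937 10.8100 0.0000 0.0000 0.0000 0.0000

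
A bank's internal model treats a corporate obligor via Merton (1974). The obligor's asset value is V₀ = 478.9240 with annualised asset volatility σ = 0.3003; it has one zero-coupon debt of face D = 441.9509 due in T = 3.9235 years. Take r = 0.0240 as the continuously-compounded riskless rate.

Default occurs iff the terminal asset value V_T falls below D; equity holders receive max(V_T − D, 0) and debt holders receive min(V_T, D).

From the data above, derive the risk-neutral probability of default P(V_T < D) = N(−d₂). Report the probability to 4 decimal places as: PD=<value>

PD=0.5016

Apply the equity-as-call identities (strike 441.9509, horizon 3.9235 years):
d₁ = [ln(V₀/D) + (r + σ²/2)T] / (σ√T)
   = [ln(478.9240/441.9509) + (0.0240 + 0.5·0.3003²)·3.9235] / (0.3003·√3.9235)
   = [0.080343 + 0.271075] / 0.594829 = 0.590788
d₂ = d₁ − σ√T = 0.590788 − 0.594829 = -0.004041
risk-neutral PD = N(−d₂) = N(0.004041) = 0.501612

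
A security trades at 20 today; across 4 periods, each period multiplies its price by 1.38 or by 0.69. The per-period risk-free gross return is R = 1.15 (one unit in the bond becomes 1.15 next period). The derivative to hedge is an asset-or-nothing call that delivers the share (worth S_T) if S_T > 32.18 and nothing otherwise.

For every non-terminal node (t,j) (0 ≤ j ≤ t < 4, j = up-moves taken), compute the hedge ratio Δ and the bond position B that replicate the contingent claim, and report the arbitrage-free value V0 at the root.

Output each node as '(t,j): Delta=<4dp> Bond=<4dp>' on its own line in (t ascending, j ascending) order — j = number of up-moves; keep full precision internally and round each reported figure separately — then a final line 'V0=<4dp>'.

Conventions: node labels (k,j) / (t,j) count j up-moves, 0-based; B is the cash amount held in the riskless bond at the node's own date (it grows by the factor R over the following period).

(0,0): Delta=1.2800 Bond=-9.2160
(1,0): Delta=1.2800 Bond=-10.5984
(1,1): Delta=1.2800 Bond=-10.5984
(2,0): Delta=0.0000 Bond=0.0000
(2,1): Delta=1.6000 Bond=-18.2822
(2,2): Delta=1.2000 Bond=-9.1411
(3,0): Delta=0.0000 Bond=0.0000
(3,1): Delta=0.0000 Bond=0.0000
(3,2): Delta=2.0000 Bond=-31.5369
(3,3): Delta=1.0000 Bond=0.0000
V0=16.3840

Since d<R<u, set p* = (R−d)/(u−d) = 0.6667; price each node as the discounted p*-expectation of its children.
Terminal payoffs: V(4,0)=0.0000, V(4,1)=0.0000, V(4,2)=0.0000, V(4,3)=36.2674, V(4,4)=72.5348
Node (3,0) S=6.5702: V=(p*·0.0000+(1−p*)·0.0000)/1.15=0.0000; Δ=(0.0000−0.0000)/(9.0668−4.5334)=0.0000; B=V−Δ·S=0.0000
Node (3,1) S=13.1404: V=(p*·0.0000+(1−p*)·0.0000)/1.15=0.0000; Δ=(0.0000−0.0000)/(18.1337−9.0668)=0.0000; B=V−Δ·S=0.0000
Node (3,2) S=26.2807: V=(p*·36.2674+(1−p*)·0.0000)/1.15=21.0246; Δ=(36.2674−0.0000)/(36.2674−18.1337)=2.0000; B=V−Δ·S=-31.5369
Node (3,3) S=52.5614: V=(p*·72.5348+(1−p*)·36.2674)/1.15=52.5614; Δ=(72.5348−36.2674)/(72.5348−36.2674)=1.0000; B=V−Δ·S=0.0000
Node (2,0) S=9.5220: V=(p*·0.0000+(1−p*)·0.0000)/1.15=0.0000; Δ=(0.0000−0.0000)/(13.1404−6.5702)=0.0000; B=V−Δ·S=0.0000
Node (2,1) S=19.0440: V=(p*·21.0246+(1−p*)·0.0000)/1.15=12.1882; Δ=(21.0246−0.0000)/(26.2807−13.1404)=1.6000; B=V−Δ·S=-18.2822
Node (2,2) S=38.0880: V=(p*·52.5614+(1−p*)·21.0246)/1.15=36.5645; Δ=(52.5614−21.0246)/(52.5614−26.2807)=1.2000; B=V−Δ·S=-9.1411
Node (1,0) S=13.8000: V=(p*·12.1882+(1−p*)·0.0000)/1.15=7.0656; Δ=(12.1882−0.0000)/(19.0440−9.5220)=1.2800; B=V−Δ·S=-10.5984
Node (1,1) S=27.6000: V=(p*·36.5645+(1−p*)·12.1882)/1.15=24.7296; Δ=(36.5645−12.1882)/(38.0880−19.0440)=1.2800; B=V−Δ·S=-10.5984
Node (0,0) S=20.0000: V=(p*·24.7296+(1−p*)·7.0656)/1.15=16.3840; Δ=(24.7296−7.0656)/(27.6000−13.8000)=1.2800; B=V−Δ·S=-9.2160
As a check, the time-0 holding Δ(0,0)·S0 + B(0,0) comes to 16.3840 — exactly V0.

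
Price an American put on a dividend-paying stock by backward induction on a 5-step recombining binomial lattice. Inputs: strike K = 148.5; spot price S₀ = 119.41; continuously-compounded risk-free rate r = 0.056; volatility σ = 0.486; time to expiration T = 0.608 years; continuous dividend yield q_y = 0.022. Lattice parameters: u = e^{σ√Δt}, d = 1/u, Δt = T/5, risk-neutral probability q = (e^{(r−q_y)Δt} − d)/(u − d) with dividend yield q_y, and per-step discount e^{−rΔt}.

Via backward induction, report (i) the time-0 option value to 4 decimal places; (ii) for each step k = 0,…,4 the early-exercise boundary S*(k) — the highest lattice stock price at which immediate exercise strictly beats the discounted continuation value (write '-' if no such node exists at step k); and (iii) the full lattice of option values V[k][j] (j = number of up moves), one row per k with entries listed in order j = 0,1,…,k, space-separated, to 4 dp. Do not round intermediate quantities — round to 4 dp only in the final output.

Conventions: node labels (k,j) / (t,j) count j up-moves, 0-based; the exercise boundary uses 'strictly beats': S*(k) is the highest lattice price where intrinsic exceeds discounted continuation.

price = 35.9863
boundary = - - 85.0820 100.7950 119.4100
tree:
35.9863
48.8249 22.0260
63.4180 33.0721 9.8848
76.6816 47.7050 17.0452 1.9508
87.8774 63.4180 29.0900 3.7051 0.0000
97.3280 76.6816 47.7050 7.0372 0.0000 0.0000

params: Δt=0.12160 u=1.18468 d=0.84411 q=0.46990 e^(-rΔt)=0.99321
t_5 payoffs: 97.3280 76.6816 47.7050 7.0372 0.0000 0.0000
t_4: node(4,0) S=60.6226 payoff=87.8774 vs cont=87.0316 → 87.8774 [stop]  node(4,1) S=85.0820 payoff=63.4180 vs cont=62.6376 → 63.4180 [stop]  node(4,2) S=119.4100 payoff=29.0900 vs cont=28.4012 → 29.0900 [stop]  node(4,3) S=167.5884 payoff=0.0000 vs cont=3.7051 → 3.7051 [wait]  node(4,4) S=235.2053 payoff=0.0000 vs cont=0.0000 → 0.0000 [wait]  ⇒ S*(4)=119.4100
t_3: node(3,0) S=71.8184 payoff=76.6816 vs cont=75.8657 → 76.6816 [stop]  node(3,1) S=100.7950 payoff=47.7050 vs cont=46.9665 → 47.7050 [stop]  node(3,2) S=141.4628 payoff=7.0372 vs cont=17.0452 → 17.0452 [wait]  node(3,3) S=198.5389 payoff=0.0000 vs cont=1.9508 → 1.9508 [wait]  ⇒ S*(3)=100.7950
t_2: node(2,0) S=85.0820 payoff=63.4180 vs cont=62.6376 → 63.4180 [stop]  node(2,1) S=119.4100 payoff=29.0900 vs cont=33.0721 → 33.0721 [wait]  node(2,2) S=167.5884 payoff=0.0000 vs cont=9.8848 → 9.8848 [wait]  ⇒ S*(2)=85.0820
t_1: node(1,0) S=100.7950 payoff=47.7050 vs cont=48.8249 → 48.8249 [wait]  node(1,1) S=141.4628 payoff=7.0372 vs cont=22.0260 → 22.0260 [wait]  ⇒ S*(1)=-
t_0: node(0,0) S=119.4100 payoff=29.0900 vs cont=35.9863 → 35.9863 [wait]  ⇒ S*(0)=-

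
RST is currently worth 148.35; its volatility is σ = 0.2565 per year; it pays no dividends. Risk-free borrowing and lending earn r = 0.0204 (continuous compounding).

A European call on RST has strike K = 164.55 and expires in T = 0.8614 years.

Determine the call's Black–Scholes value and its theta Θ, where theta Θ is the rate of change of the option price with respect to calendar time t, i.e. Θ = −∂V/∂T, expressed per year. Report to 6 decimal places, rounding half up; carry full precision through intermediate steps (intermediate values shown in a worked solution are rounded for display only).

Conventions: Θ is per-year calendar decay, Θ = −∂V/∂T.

σ√T = 0.2565·√0.8614 = 0.238062
d₁ = (ln(S/K) + (r+σ²/2)T) / (σ√T) = (ln(148.35/164.55) + (0.0204+0.2565²/2)·0.8614) / 0.238062 = (-0.103640 + 0.045909) / 0.238062 = -0.242504
d₂ = d₁ − σ√T = -0.242504 − 0.238062 = -0.480565
e^{−rT} = 0.982581
N(d₁) = 0.404195,  N(d₂) = 0.315413
Call price V = S·N(d₁) − K·e^{−rT}·N(d₂) = 59.962328 − 50.997090 = 8.965238
φ(d₁) = (1/√(2π))·e^{−d₁²/2} = 0.387383
Θ = −S·φ(d₁)·σ/(2√T) − r·K·e^{−rT}·N(d₂) = −7.941135 − 1.040341 = -8.981475

price = 8.965238
Θ = -8.981475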